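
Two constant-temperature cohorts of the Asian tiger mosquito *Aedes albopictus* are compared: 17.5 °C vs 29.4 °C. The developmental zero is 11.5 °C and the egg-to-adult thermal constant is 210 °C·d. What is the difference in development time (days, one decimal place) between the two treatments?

At 17.5 °C: 210 / (17.5 − 11.5) = 210 / 6.0 = 35.000 d.
At 29.4 °C: 210 / (29.4 − 11.5) = 210 / 17.9 = 11.732 d.
Difference = |35.000 − 11.732| = 23.268 ≈ 23.3 days.

23.3 days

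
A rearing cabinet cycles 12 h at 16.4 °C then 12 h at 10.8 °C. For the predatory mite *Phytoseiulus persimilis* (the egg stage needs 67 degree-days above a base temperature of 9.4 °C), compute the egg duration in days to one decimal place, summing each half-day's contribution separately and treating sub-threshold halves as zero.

Day half: max(0, 16.4 − 9.4) × 0.5 = 7.0 × 0.5 = 3.50 DD.
Night half: max(0, 10.8 − 9.4) × 0.5 = 1.4 × 0.5 = 0.70 DD.
Per 24 h: 4.20 DD/day.
Duration = 67 / 4.20 = 15.952 ≈ 16.0 days.

16.0 days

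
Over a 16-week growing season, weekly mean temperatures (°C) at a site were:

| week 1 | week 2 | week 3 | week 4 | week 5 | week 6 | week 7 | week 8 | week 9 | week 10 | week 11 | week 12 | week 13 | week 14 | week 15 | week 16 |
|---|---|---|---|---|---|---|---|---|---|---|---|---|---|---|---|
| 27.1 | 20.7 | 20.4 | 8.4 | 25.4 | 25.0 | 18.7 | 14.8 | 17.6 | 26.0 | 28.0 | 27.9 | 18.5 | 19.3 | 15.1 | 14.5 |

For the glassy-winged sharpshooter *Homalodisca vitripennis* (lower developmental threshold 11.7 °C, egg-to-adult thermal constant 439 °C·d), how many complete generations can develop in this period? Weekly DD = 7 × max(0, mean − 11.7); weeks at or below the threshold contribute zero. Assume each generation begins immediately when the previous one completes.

Weekly DD (7 × max(0, T̄ − 11.7)): 107.8, 63.0, 60.9, 0.0, 95.9, 93.1, 49.0, 21.7, 41.3, 100.1, 114.1, 113.4, 47.6, 53.2, 23.8, 19.6.
Season total = 1004.5 DD.
Complete generations = ⌊1004.5 / 439⌋ = 2.

2 generations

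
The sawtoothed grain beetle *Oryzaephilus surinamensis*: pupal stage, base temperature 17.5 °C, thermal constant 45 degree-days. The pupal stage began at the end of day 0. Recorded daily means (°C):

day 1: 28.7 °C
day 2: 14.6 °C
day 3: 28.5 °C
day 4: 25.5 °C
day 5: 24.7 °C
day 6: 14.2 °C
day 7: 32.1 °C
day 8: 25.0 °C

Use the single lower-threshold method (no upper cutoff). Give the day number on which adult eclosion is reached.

day 7

Daily DD above 17.5 °C: 11.2, 0.0, 11.0, 8.0, 7.2, 0.0, 14.6, 7.5.
Cumulative: 11.2, 11.2, 22.2, 30.2, 37.4, 37.4, 52.0, 59.5.
The total first reaches 45 DD on day 7.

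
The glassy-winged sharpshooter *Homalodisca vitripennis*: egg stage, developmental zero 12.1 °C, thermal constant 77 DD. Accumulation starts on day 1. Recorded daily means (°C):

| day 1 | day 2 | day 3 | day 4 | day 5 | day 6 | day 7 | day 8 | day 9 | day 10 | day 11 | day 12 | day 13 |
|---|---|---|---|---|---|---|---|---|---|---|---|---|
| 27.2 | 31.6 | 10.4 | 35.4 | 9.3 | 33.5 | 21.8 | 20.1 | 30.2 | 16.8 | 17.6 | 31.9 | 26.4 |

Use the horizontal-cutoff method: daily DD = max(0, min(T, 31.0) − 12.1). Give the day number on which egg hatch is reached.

day 7

Daily DD above 12.1 °C (capped at 18.9): 15.1, 18.9, 0.0, 18.9, 0.0, 18.9, 9.7, 8.0, 18.1, 4.7, 5.5, 18.9, 14.3.
Cumulative: 15.1, 34.0, 34.0, 52.9, 52.9, 71.8, 81.5, 89.5, 107.6, 112.3, 117.8, 136.7, 151.0.
The total first reaches 77 DD on day 7.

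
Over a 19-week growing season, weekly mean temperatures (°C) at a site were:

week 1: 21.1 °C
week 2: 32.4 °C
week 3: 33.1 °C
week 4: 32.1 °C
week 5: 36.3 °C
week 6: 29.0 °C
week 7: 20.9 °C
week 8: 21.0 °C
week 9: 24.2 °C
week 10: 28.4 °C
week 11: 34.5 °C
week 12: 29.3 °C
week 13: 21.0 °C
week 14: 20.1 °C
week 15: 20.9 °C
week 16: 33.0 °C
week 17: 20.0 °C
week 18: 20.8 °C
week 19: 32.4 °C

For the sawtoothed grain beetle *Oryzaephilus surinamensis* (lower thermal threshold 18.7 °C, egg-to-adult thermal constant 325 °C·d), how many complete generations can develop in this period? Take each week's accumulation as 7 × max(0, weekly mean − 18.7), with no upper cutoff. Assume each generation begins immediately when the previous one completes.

3 generations

Weekly DD (7 × max(0, T̄ − 18.7)): 16.8, 95.9, 100.8, 93.8, 123.2, 72.1, 15.4, 16.1, 38.5, 67.9, 110.6, 74.2, 16.1, 9.8, 15.4, 100.1, 9.1, 14.7, 95.9.
Season total = 1086.4 DD.
Complete generations = ⌊1086.4 / 325⌋ = 3.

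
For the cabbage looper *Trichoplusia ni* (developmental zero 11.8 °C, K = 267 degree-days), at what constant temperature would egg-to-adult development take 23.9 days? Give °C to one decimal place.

Required daily accumulation = 267 / 23.9 = 11.172 DD/day.
T = T_base + 11.172 = 11.8 + 11.172 = 22.972 ≈ 23.0 °C.

23.0 °C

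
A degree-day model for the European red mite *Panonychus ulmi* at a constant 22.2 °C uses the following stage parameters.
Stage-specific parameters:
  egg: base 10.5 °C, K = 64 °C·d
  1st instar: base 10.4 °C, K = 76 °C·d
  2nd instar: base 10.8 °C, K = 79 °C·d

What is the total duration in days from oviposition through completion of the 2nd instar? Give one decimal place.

18.8 days

egg: 64 / (22.2 − 10.5) = 64 / 11.7 = 5.470 d.
1st instar: 76 / (22.2 − 10.4) = 76 / 11.8 = 6.441 d.
2nd instar: 79 / (22.2 − 10.8) = 79 / 11.4 = 6.930 d.
Sum = 18.841 ≈ 18.8 days.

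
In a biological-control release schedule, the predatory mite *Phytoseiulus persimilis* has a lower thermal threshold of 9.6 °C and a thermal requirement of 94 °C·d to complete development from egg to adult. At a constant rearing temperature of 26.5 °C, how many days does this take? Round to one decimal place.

5.6 days

Daily accumulation = 26.5 − 9.6 = 16.9 DD/day.
Duration = 94 / 16.9 = 5.562 ≈ 5.6 days.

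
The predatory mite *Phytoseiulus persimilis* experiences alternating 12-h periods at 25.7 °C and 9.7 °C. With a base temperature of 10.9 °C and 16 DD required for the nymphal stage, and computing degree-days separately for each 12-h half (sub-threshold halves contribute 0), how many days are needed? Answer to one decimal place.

2.2 days

Day half: max(0, 25.7 − 10.9) × 0.5 = 14.8 × 0.5 = 7.40 DD.
Night half: max(0, 9.7 − 10.9) × 0.5 = 0.0 × 0.5 = 0.00 DD.
Per 24 h: 7.40 DD/day.
Duration = 16 / 7.40 = 2.162 ≈ 2.2 days.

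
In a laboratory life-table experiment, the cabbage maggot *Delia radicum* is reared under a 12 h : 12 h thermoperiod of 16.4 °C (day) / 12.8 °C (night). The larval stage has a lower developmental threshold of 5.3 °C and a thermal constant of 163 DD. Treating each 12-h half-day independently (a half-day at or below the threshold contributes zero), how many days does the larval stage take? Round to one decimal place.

17.5 days

Day half: max(0, 16.4 − 5.3) × 0.5 = 11.1 × 0.5 = 5.55 DD.
Night half: max(0, 12.8 − 5.3) × 0.5 = 7.5 × 0.5 = 3.75 DD.
Per 24 h: 9.30 DD/day.
Duration = 163 / 9.30 = 17.527 ≈ 17.5 days.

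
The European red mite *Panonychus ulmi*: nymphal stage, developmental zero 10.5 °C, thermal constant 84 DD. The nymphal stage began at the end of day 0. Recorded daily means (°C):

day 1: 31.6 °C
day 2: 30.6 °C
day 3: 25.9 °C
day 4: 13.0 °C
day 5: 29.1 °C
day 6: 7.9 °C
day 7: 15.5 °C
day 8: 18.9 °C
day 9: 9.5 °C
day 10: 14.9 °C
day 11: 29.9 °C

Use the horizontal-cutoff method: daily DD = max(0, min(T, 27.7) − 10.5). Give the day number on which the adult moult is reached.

day 10

Daily DD above 10.5 °C (capped at 17.2): 17.2, 17.2, 15.4, 2.5, 17.2, 0.0, 5.0, 8.4, 0.0, 4.4, 17.2.
Cumulative: 17.2, 34.4, 49.8, 52.3, 69.5, 69.5, 74.5, 82.9, 82.9, 87.3, 104.5.
The total first reaches 84 DD on day 10.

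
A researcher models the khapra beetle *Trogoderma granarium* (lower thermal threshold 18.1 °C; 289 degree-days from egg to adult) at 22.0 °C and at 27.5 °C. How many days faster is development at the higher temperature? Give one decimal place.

43.4 days

At 22.0 °C: 289 / (22.0 − 18.1) = 289 / 3.9 = 74.103 d.
At 27.5 °C: 289 / (27.5 − 18.1) = 289 / 9.4 = 30.745 d.
Difference = |74.103 − 30.745| = 43.358 ≈ 43.4 days.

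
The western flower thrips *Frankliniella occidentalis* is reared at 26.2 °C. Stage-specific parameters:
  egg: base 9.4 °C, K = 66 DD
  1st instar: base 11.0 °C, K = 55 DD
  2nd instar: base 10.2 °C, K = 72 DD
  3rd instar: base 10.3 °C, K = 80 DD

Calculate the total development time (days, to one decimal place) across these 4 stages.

egg: 66 / (26.2 − 9.4) = 66 / 16.8 = 3.929 d.
1st instar: 55 / (26.2 − 11.0) = 55 / 15.2 = 3.618 d.
2nd instar: 72 / (26.2 − 10.2) = 72 / 16.0 = 4.500 d.
3rd instar: 80 / (26.2 − 10.3) = 80 / 15.9 = 5.031 d.
Sum = 17.078 ≈ 17.1 days.

17.1 days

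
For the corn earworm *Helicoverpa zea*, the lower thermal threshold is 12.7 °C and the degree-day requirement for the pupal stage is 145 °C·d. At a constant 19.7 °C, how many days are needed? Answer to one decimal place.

20.7 days

Daily accumulation = 19.7 − 12.7 = 7.0 DD/day.
Duration = 145 / 7.0 = 20.714 ≈ 20.7 days.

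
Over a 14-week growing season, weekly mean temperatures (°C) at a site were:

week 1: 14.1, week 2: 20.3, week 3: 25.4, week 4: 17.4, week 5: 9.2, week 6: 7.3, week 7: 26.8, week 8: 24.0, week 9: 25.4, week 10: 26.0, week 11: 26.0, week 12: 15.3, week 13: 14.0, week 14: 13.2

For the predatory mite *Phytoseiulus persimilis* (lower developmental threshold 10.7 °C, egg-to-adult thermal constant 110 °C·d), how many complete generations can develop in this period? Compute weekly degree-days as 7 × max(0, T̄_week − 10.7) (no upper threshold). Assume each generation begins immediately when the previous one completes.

Weekly DD (7 × max(0, T̄ − 10.7)): 23.8, 67.2, 102.9, 46.9, 0.0, 0.0, 112.7, 93.1, 102.9, 107.1, 107.1, 32.2, 23.1, 17.5.
Season total = 836.5 DD.
Complete generations = ⌊836.5 / 110⌋ = 7.

7 generations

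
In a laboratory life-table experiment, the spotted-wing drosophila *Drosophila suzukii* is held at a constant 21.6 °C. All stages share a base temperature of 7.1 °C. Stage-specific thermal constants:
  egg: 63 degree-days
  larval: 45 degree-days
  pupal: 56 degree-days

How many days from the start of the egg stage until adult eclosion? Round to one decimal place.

11.3 days

Daily accumulation at 21.6 °C = 21.6 − 7.1 = 14.5 DD/day.
Total K = 63 + 45 + 56 = 164 DD.
Total duration = 164 / 14.5 = 11.310 ≈ 11.3 days.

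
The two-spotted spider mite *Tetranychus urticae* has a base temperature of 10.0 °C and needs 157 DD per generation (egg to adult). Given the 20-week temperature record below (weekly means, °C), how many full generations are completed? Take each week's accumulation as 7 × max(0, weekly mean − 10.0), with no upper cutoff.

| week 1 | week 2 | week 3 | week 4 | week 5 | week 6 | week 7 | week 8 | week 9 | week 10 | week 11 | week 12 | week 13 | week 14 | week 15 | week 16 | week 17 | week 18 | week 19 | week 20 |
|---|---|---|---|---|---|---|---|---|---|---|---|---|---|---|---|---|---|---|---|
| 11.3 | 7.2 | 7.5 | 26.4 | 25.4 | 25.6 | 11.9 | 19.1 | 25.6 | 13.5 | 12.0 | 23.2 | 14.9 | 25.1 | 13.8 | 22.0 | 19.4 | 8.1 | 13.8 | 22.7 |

Weekly DD (7 × max(0, T̄ − 10.0)): 9.1, 0.0, 0.0, 114.8, 107.8, 109.2, 13.3, 63.7, 109.2, 24.5, 14.0, 92.4, 34.3, 105.7, 26.6, 84.0, 65.8, 0.0, 26.6, 88.9.
Season total = 1089.9 DD.
Complete generations = ⌊1089.9 / 157⌋ = 6.

6 generations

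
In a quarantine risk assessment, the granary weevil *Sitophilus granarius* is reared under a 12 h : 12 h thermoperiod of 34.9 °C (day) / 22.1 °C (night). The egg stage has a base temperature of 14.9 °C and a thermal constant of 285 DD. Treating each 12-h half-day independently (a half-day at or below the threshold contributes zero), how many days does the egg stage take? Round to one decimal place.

Day half: max(0, 34.9 − 14.9) × 0.5 = 20.0 × 0.5 = 10.00 DD.
Night half: max(0, 22.1 − 14.9) × 0.5 = 7.2 × 0.5 = 3.60 DD.
Per 24 h: 13.60 DD/day.
Duration = 285 / 13.60 = 20.956 ≈ 21.0 days.

21.0 days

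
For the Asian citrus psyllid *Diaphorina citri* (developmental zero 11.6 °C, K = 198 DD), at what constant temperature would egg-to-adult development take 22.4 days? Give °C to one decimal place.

20.4 °C

Required daily accumulation = 198 / 22.4 = 8.839 DD/day.
T = T_base + 8.839 = 11.6 + 8.839 = 20.439 ≈ 20.4 °C.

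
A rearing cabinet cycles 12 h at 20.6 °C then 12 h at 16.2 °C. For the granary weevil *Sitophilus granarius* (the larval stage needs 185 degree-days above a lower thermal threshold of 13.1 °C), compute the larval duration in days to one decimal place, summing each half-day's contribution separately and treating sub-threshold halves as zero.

Day half: max(0, 20.6 − 13.1) × 0.5 = 7.5 × 0.5 = 3.75 DD.
Night half: max(0, 16.2 − 13.1) × 0.5 = 3.1 × 0.5 = 1.55 DD.
Per 24 h: 5.30 DD/day.
Duration = 185 / 5.30 = 34.906 ≈ 34.9 days.

34.9 days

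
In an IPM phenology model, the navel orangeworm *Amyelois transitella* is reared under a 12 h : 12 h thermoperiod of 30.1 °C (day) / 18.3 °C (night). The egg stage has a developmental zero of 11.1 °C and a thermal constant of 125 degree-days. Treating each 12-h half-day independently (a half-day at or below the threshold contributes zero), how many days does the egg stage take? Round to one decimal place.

9.5 days

Day half: max(0, 30.1 − 11.1) × 0.5 = 19.0 × 0.5 = 9.50 DD.
Night half: max(0, 18.3 − 11.1) × 0.5 = 7.2 × 0.5 = 3.60 DD.
Per 24 h: 13.10 DD/day.
Duration = 125 / 13.10 = 9.542 ≈ 9.5 days.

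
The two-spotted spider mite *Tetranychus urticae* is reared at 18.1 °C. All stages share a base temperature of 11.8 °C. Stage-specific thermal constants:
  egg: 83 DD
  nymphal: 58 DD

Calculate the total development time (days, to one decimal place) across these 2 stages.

Daily accumulation at 18.1 °C = 18.1 − 11.8 = 6.3 DD/day.
Total K = 83 + 58 = 141 DD.
Total duration = 141 / 6.3 = 22.381 ≈ 22.4 days.

22.4 days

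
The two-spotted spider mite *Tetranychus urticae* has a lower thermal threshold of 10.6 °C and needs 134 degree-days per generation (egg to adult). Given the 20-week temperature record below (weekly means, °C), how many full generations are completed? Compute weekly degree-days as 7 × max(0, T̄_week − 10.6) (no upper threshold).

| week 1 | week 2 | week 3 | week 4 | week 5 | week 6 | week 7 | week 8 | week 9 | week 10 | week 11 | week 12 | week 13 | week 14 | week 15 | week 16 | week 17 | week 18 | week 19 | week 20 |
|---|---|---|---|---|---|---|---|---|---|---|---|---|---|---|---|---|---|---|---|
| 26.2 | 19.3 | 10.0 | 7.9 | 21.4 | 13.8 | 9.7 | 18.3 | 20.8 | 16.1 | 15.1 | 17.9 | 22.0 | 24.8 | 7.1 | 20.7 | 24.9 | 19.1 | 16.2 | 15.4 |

Weekly DD (7 × max(0, T̄ − 10.6)): 109.2, 60.9, 0.0, 0.0, 75.6, 22.4, 0.0, 53.9, 71.4, 38.5, 31.5, 51.1, 79.8, 99.4, 0.0, 70.7, 100.1, 59.5, 39.2, 33.6.
Season total = 996.8 DD.
Complete generations = ⌊996.8 / 134⌋ = 7.

7 generations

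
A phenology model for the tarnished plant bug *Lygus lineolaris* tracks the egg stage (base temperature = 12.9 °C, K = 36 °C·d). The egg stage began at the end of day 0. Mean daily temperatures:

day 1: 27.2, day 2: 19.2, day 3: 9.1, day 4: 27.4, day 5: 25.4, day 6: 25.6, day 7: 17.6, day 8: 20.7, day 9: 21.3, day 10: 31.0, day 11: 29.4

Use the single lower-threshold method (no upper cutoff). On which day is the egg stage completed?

Daily DD above 12.9 °C: 14.3, 6.3, 0.0, 14.5, 12.5, 12.7, 4.7, 7.8, 8.4, 18.1, 16.5.
Cumulative: 14.3, 20.6, 20.6, 35.1, 47.6, 60.3, 65.0, 72.8, 81.2, 99.3, 115.8.
The total first reaches 36 DD on day 5.

day 5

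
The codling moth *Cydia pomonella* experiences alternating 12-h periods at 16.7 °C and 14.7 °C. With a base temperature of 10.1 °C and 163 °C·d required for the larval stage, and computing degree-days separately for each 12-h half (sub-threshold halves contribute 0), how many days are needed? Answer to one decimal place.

Day half: max(0, 16.7 − 10.1) × 0.5 = 6.6 × 0.5 = 3.30 DD.
Night half: max(0, 14.7 − 10.1) × 0.5 = 4.6 × 0.5 = 2.30 DD.
Per 24 h: 5.60 DD/day.
Duration = 163 / 5.60 = 29.107 ≈ 29.1 days.

29.1 days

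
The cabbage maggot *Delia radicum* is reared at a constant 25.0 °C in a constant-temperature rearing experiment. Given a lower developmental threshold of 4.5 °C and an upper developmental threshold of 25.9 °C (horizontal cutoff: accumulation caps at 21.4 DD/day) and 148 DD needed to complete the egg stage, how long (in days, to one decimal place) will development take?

Daily accumulation = 25.0 − 4.5 = 20.5 DD/day.
Duration = 148 / 20.5 = 7.220 ≈ 7.2 days.

7.2 days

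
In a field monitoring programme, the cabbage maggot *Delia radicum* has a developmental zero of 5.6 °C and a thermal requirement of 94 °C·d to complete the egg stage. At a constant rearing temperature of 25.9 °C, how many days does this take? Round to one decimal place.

Daily accumulation = 25.9 − 5.6 = 20.3 DD/day.
Duration = 94 / 20.3 = 4.631 ≈ 4.6 days.

4.6 days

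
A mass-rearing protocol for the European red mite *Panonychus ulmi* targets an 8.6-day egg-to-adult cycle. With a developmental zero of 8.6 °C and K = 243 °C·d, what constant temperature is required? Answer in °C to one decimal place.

36.9 °C

Required daily accumulation = 243 / 8.6 = 28.256 DD/day.
T = T_base + 28.256 = 8.6 + 28.256 = 36.856 ≈ 36.9 °C.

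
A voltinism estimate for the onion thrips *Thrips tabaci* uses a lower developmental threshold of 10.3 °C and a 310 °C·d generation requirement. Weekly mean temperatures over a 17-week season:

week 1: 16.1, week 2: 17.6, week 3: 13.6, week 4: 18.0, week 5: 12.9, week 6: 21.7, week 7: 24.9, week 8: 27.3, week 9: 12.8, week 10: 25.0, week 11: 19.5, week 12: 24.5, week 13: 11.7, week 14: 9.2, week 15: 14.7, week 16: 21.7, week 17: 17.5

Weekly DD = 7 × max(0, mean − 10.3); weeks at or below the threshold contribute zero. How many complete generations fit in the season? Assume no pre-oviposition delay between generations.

Weekly DD (7 × max(0, T̄ − 10.3)): 40.6, 51.1, 23.1, 53.9, 18.2, 79.8, 102.2, 119.0, 17.5, 102.9, 64.4, 99.4, 9.8, 0.0, 30.8, 79.8, 50.4.
Season total = 942.9 DD.
Complete generations = ⌊942.9 / 310⌋ = 3.

3 generations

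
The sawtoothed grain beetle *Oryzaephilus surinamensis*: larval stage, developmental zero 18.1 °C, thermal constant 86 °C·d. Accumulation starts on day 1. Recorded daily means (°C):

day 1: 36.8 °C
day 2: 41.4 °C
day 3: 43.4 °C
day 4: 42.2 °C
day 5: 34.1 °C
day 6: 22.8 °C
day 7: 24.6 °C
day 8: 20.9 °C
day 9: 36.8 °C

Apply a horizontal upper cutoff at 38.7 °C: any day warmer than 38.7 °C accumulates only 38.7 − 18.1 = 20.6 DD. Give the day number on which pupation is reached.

day 5

Daily DD above 18.1 °C (capped at 20.6): 18.7, 20.6, 20.6, 20.6, 16.0, 4.7, 6.5, 2.8, 18.7.
Cumulative: 18.7, 39.3, 59.9, 80.5, 96.5, 101.2, 107.7, 110.5, 129.2.
The total first reaches 86 DD on day 5.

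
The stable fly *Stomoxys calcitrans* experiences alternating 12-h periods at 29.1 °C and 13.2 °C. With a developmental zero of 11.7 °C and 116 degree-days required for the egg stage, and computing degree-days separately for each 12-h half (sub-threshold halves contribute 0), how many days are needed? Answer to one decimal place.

12.3 days

Day half: max(0, 29.1 − 11.7) × 0.5 = 17.4 × 0.5 = 8.70 DD.
Night half: max(0, 13.2 − 11.7) × 0.5 = 1.5 × 0.5 = 0.75 DD.
Per 24 h: 9.45 DD/day.
Duration = 116 / 9.45 = 12.275 ≈ 12.3 days.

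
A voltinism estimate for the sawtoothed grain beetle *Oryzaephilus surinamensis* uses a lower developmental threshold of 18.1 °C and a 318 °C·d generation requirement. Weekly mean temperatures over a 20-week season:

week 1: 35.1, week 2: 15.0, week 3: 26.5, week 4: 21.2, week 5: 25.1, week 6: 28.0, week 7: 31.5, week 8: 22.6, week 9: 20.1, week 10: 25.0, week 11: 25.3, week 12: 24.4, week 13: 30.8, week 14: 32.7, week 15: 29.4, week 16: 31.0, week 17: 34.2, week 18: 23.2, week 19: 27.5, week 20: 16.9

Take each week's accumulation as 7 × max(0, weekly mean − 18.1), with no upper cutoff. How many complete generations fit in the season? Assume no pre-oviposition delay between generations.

Weekly DD (7 × max(0, T̄ − 18.1)): 119.0, 0.0, 58.8, 21.7, 49.0, 69.3, 93.8, 31.5, 14.0, 48.3, 50.4, 44.1, 88.9, 102.2, 79.1, 90.3, 112.7, 35.7, 65.8, 0.0.
Season total = 1174.6 DD.
Complete generations = ⌊1174.6 / 318⌋ = 3.

3 generations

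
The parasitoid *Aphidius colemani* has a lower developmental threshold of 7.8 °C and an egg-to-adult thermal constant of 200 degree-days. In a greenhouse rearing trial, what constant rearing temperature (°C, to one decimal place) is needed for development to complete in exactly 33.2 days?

Required daily accumulation = 200 / 33.2 = 6.024 DD/day.
T = T_base + 6.024 = 7.8 + 6.024 = 13.824 ≈ 13.8 °C.

13.8 °C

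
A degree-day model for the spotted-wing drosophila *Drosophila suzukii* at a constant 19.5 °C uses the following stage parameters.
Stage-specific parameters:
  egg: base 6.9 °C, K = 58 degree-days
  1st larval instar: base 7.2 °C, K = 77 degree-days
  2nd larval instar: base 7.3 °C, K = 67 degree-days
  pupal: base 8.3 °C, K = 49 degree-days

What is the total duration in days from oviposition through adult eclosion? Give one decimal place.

20.7 days

egg: 58 / (19.5 − 6.9) = 58 / 12.6 = 4.603 d.
1st larval instar: 77 / (19.5 − 7.2) = 77 / 12.3 = 6.260 d.
2nd larval instar: 67 / (19.5 − 7.3) = 67 / 12.2 = 5.492 d.
pupal: 49 / (19.5 − 8.3) = 49 / 11.2 = 4.375 d.
Sum = 20.730 ≈ 20.7 days.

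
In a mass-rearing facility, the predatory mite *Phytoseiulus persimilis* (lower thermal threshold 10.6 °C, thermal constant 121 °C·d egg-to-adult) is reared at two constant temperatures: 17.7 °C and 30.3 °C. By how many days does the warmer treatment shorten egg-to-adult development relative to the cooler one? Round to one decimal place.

10.9 days

At 17.7 °C: 121 / (17.7 − 10.6) = 121 / 7.1 = 17.042 d.
At 30.3 °C: 121 / (30.3 − 10.6) = 121 / 19.7 = 6.142 d.
Difference = |17.042 − 6.142| = 10.900 ≈ 10.9 days.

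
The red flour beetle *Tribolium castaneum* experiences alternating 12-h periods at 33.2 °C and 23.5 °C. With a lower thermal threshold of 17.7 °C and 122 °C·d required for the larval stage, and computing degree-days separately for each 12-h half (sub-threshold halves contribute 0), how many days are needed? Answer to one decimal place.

Day half: max(0, 33.2 − 17.7) × 0.5 = 15.5 × 0.5 = 7.75 DD.
Night half: max(0, 23.5 − 17.7) × 0.5 = 5.8 × 0.5 = 2.90 DD.
Per 24 h: 10.65 DD/day.
Duration = 122 / 10.65 = 11.455 ≈ 11.5 days.

11.5 days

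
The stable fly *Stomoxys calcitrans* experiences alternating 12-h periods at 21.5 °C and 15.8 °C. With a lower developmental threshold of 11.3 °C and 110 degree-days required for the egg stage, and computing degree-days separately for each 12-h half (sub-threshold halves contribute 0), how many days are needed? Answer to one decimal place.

Day half: max(0, 21.5 − 11.3) × 0.5 = 10.2 × 0.5 = 5.10 DD.
Night half: max(0, 15.8 − 11.3) × 0.5 = 4.5 × 0.5 = 2.25 DD.
Per 24 h: 7.35 DD/day.
Duration = 110 / 7.35 = 14.966 ≈ 15.0 days.

15.0 days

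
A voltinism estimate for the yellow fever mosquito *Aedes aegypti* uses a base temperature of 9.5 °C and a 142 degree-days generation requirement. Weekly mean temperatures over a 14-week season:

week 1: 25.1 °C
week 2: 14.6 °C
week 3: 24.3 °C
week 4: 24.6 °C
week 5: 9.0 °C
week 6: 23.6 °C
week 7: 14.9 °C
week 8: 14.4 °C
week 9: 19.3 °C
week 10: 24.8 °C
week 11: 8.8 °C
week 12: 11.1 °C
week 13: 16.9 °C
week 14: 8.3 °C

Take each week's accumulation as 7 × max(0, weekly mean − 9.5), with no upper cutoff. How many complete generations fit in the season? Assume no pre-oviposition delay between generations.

Weekly DD (7 × max(0, T̄ − 9.5)): 109.2, 35.7, 103.6, 105.7, 0.0, 98.7, 37.8, 34.3, 68.6, 107.1, 0.0, 11.2, 51.8, 0.0.
Season total = 763.7 DD.
Complete generations = ⌊763.7 / 142⌋ = 5.

5 generations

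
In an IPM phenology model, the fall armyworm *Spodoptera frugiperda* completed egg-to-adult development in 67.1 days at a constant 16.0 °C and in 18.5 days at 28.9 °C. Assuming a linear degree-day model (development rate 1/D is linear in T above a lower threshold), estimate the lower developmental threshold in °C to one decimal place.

Linear rate model ⇒ the product D·(T − T_b) is constant across temperatures.
67.1·(16.0 − T_b) = 18.5·(28.9 − T_b)
T_b = (67.1·16.0 − 18.5·28.9) / (67.1 − 18.5) = 538.95 / 48.6 = 11.090 °C ≈ 11.1 °C.

11.1 °C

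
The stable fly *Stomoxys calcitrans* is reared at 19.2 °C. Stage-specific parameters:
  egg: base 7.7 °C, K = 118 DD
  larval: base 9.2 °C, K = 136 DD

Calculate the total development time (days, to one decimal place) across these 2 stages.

egg: 118 / (19.2 − 7.7) = 118 / 11.5 = 10.261 d.
larval: 136 / (19.2 − 9.2) = 136 / 10.0 = 13.600 d.
Sum = 23.861 ≈ 23.9 days.

23.9 days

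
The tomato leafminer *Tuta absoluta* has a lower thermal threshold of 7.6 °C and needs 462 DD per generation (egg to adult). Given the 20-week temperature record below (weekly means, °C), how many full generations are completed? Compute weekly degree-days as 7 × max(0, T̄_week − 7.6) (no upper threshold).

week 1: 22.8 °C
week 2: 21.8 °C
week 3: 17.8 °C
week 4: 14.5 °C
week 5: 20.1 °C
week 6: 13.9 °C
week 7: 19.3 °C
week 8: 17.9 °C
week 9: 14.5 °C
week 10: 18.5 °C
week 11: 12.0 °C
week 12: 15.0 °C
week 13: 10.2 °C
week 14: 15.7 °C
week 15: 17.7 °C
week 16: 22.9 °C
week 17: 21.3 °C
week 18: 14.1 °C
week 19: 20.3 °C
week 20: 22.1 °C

Weekly DD (7 × max(0, T̄ − 7.6)): 106.4, 99.4, 71.4, 48.3, 87.5, 44.1, 81.9, 72.1, 48.3, 76.3, 30.8, 51.8, 18.2, 56.7, 70.7, 107.1, 95.9, 45.5, 88.9, 101.5.
Season total = 1402.8 DD.
Complete generations = ⌊1402.8 / 462⌋ = 3.

3 generations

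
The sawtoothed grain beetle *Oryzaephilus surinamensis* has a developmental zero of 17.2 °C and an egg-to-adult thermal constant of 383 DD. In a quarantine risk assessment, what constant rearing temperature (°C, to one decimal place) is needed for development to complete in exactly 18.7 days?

Required daily accumulation = 383 / 18.7 = 20.481 DD/day.
T = T_base + 20.481 = 17.2 + 20.481 = 37.681 ≈ 37.7 °C.

37.7 °C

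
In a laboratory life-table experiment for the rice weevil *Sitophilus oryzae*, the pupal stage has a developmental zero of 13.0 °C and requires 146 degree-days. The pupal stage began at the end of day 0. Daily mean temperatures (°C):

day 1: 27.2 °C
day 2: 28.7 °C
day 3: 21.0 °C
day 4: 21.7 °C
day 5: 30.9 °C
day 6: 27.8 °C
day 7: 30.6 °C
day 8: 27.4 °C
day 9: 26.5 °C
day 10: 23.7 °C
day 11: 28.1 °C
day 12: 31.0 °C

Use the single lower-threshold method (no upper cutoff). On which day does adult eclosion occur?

day 11

Daily DD above 13.0 °C: 14.2, 15.7, 8.0, 8.7, 17.9, 14.8, 17.6, 14.4, 13.5, 10.7, 15.1, 18.0.
Cumulative: 14.2, 29.9, 37.9, 46.6, 64.5, 79.3, 96.9, 111.3, 124.8, 135.5, 150.6, 168.6.
The total first reaches 146 DD on day 11.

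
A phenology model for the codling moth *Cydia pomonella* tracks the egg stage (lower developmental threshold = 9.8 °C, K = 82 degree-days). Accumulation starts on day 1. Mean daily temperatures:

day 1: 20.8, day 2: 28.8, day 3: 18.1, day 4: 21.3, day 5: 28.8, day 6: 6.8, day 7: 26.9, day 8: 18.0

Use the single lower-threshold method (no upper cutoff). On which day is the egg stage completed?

day 7

Daily DD above 9.8 °C: 11.0, 19.0, 8.3, 11.5, 19.0, 0.0, 17.1, 8.2.
Cumulative: 11.0, 30.0, 38.3, 49.8, 68.8, 68.8, 85.9, 94.1.
The total first reaches 82 DD on day 7.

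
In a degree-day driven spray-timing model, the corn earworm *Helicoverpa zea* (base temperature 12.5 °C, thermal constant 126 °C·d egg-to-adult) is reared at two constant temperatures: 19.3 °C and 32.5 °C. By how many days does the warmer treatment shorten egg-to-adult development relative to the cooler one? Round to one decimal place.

12.2 days

At 19.3 °C: 126 / (19.3 − 12.5) = 126 / 6.8 = 18.529 d.
At 32.5 °C: 126 / (32.5 − 12.5) = 126 / 20.0 = 6.300 d.
Difference = |18.529 − 6.300| = 12.229 ≈ 12.2 days.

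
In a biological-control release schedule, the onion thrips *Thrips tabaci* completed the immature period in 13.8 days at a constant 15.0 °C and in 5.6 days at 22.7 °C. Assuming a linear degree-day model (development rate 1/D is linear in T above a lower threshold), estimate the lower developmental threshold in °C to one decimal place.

9.7 °C

Equal thermal constants: D₁(T₁ − T_b) = D₂(T₂ − T_b).
13.8·(15.0 − T_b) = 5.6·(22.7 − T_b)
T_b = (13.8·15.0 − 5.6·22.7) / (13.8 − 5.6) = 79.88 / 8.2 = 9.741 °C ≈ 9.7 °C.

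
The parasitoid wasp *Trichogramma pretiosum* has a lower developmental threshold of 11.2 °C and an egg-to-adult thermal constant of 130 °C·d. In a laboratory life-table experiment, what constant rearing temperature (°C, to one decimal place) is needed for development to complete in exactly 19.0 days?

18.0 °C

Required daily accumulation = 130 / 19.0 = 6.842 DD/day.
T = T_base + 6.842 = 11.2 + 6.842 = 18.042 ≈ 18.0 °C.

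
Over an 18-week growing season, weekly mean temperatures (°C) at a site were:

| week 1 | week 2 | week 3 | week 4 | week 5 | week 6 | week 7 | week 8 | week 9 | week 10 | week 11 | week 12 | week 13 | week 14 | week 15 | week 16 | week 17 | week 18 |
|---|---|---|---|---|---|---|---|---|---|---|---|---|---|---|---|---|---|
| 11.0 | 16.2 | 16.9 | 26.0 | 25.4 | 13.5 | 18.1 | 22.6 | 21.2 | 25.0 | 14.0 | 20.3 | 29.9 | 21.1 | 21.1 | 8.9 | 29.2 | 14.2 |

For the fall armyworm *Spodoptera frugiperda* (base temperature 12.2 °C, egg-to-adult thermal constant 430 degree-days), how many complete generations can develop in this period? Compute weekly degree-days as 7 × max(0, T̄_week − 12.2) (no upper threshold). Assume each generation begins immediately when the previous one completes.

2 generations

Weekly DD (7 × max(0, T̄ − 12.2)): 0.0, 28.0, 32.9, 96.6, 92.4, 9.1, 41.3, 72.8, 63.0, 89.6, 12.6, 56.7, 123.9, 62.3, 62.3, 0.0, 119.0, 14.0.
Season total = 976.5 DD.
Complete generations = ⌊976.5 / 430⌋ = 2.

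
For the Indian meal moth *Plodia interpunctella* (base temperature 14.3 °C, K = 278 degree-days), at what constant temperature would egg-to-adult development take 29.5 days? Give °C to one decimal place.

23.7 °C

Required daily accumulation = 278 / 29.5 = 9.424 DD/day.
T = T_base + 9.424 = 14.3 + 9.424 = 23.724 ≈ 23.7 °C.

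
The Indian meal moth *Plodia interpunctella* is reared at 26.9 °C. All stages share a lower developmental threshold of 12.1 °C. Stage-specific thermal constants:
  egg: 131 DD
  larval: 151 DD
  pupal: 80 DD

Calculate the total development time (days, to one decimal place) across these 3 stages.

Daily accumulation at 26.9 °C = 26.9 − 12.1 = 14.8 DD/day.
Total K = 131 + 151 + 80 = 362 DD.
Total duration = 362 / 14.8 = 24.459 ≈ 24.5 days.

24.5 days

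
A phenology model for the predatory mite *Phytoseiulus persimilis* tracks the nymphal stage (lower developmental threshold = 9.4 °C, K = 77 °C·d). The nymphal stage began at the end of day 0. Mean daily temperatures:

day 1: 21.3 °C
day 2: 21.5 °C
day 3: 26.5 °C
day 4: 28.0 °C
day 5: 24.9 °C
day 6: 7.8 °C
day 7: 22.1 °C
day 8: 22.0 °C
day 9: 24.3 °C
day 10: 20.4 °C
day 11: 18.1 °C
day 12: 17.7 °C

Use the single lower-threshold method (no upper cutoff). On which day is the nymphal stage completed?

day 7

Daily DD above 9.4 °C: 11.9, 12.1, 17.1, 18.6, 15.5, 0.0, 12.7, 12.6, 14.9, 11.0, 8.7, 8.3.
Cumulative: 11.9, 24.0, 41.1, 59.7, 75.2, 75.2, 87.9, 100.5, 115.4, 126.4, 135.1, 143.4.
The total first reaches 77 DD on day 7.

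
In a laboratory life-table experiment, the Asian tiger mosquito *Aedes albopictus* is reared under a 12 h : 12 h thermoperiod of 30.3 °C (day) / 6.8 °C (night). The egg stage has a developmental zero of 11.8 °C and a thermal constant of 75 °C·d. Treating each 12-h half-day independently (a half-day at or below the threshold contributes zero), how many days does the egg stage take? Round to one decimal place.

Day half: max(0, 30.3 − 11.8) × 0.5 = 18.5 × 0.5 = 9.25 DD.
Night half: max(0, 6.8 − 11.8) × 0.5 = 0.0 × 0.5 = 0.00 DD.
Per 24 h: 9.25 DD/day.
Duration = 75 / 9.25 = 8.108 ≈ 8.1 days.

8.1 days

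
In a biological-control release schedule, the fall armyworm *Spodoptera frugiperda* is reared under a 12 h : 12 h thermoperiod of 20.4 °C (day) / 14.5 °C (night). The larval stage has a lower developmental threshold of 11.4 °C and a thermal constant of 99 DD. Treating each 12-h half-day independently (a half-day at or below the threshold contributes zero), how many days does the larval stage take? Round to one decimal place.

Day half: max(0, 20.4 − 11.4) × 0.5 = 9.0 × 0.5 = 4.50 DD.
Night half: max(0, 14.5 − 11.4) × 0.5 = 3.1 × 0.5 = 1.55 DD.
Per 24 h: 6.05 DD/day.
Duration = 99 / 6.05 = 16.364 ≈ 16.4 days.

16.4 days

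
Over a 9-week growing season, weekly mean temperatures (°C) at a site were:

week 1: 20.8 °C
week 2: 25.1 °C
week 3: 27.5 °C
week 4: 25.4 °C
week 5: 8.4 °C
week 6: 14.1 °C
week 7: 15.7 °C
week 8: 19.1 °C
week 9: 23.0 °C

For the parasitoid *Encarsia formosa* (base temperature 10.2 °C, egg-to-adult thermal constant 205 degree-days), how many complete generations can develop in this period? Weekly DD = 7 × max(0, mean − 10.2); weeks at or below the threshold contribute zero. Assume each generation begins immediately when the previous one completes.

3 generations

Weekly DD (7 × max(0, T̄ − 10.2)): 74.2, 104.3, 121.1, 106.4, 0.0, 27.3, 38.5, 62.3, 89.6.
Season total = 623.7 DD.
Complete generations = ⌊623.7 / 205⌋ = 3.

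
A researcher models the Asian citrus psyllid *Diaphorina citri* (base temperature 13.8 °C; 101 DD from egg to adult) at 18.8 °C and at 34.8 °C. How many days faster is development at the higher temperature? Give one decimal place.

15.4 days

At 18.8 °C: 101 / (18.8 − 13.8) = 101 / 5.0 = 20.200 d.
At 34.8 °C: 101 / (34.8 − 13.8) = 101 / 21.0 = 4.810 d.
Difference = |20.200 − 4.810| = 15.390 ≈ 15.4 days.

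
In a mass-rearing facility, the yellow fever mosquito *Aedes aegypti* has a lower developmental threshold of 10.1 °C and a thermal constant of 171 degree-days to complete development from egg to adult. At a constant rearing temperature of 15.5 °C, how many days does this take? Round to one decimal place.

Daily accumulation = 15.5 − 10.1 = 5.4 DD/day.
Duration = 171 / 5.4 = 31.667 ≈ 31.7 days.

31.7 days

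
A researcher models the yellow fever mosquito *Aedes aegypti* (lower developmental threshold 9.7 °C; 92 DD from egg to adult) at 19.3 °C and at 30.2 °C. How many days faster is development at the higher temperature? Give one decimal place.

At 19.3 °C: 92 / (19.3 − 9.7) = 92 / 9.6 = 9.583 d.
At 30.2 °C: 92 / (30.2 − 9.7) = 92 / 20.5 = 4.488 d.
Difference = |9.583 − 4.488| = 5.096 ≈ 5.1 days.

5.1 days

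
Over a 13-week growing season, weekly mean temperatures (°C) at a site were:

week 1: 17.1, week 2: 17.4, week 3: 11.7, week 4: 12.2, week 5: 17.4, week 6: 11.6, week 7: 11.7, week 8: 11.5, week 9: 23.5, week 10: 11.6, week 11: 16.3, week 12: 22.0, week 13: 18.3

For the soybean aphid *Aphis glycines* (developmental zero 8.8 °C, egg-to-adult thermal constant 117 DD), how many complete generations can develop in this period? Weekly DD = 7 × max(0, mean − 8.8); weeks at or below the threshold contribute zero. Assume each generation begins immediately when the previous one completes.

5 generations

Weekly DD (7 × max(0, T̄ − 8.8)): 58.1, 60.2, 20.3, 23.8, 60.2, 19.6, 20.3, 18.9, 102.9, 19.6, 52.5, 92.4, 66.5.
Season total = 615.3 DD.
Complete generations = ⌊615.3 / 117⌋ = 5.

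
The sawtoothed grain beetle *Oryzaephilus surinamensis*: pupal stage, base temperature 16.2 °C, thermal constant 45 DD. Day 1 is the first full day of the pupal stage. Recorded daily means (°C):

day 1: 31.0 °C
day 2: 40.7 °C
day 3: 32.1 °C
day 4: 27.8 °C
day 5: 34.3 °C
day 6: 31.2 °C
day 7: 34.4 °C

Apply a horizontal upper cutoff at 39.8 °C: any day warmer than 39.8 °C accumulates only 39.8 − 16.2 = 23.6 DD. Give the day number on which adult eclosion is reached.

day 3

Daily DD above 16.2 °C (capped at 23.6): 14.8, 23.6, 15.9, 11.6, 18.1, 15.0, 18.2.
Cumulative: 14.8, 38.4, 54.3, 65.9, 84.0, 99.0, 117.2.
The total first reaches 45 DD on day 3.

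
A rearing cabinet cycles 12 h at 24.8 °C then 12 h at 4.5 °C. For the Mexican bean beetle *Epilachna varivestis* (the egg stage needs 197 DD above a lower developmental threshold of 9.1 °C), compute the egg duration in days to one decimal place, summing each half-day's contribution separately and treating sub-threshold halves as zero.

Day half: max(0, 24.8 − 9.1) × 0.5 = 15.7 × 0.5 = 7.85 DD.
Night half: max(0, 4.5 − 9.1) × 0.5 = 0.0 × 0.5 = 0.00 DD.
Per 24 h: 7.85 DD/day.
Duration = 197 / 7.85 = 25.096 ≈ 25.1 days.

25.1 days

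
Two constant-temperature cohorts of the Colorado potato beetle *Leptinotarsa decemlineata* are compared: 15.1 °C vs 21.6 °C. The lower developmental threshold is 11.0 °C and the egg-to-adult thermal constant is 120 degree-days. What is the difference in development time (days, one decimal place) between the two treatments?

At 15.1 °C: 120 / (15.1 − 11.0) = 120 / 4.1 = 29.268 d.
At 21.6 °C: 120 / (21.6 − 11.0) = 120 / 10.6 = 11.321 d.
Difference = |29.268 − 11.321| = 17.948 ≈ 17.9 days.

17.9 days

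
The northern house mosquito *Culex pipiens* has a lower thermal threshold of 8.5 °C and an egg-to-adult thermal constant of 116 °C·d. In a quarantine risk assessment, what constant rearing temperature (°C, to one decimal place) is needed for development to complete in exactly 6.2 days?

Required daily accumulation = 116 / 6.2 = 18.710 DD/day.
T = T_base + 18.710 = 8.5 + 18.710 = 27.210 ≈ 27.2 °C.

27.2 °C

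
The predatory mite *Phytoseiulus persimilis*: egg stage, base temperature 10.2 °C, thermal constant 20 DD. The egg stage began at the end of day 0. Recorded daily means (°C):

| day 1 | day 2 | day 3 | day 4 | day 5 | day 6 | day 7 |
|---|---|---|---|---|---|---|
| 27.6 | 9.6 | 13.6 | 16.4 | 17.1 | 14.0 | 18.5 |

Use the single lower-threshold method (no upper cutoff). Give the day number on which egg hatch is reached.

Daily DD above 10.2 °C: 17.4, 0.0, 3.4, 6.2, 6.9, 3.8, 8.3.
Cumulative: 17.4, 17.4, 20.8, 27.0, 33.9, 37.7, 46.0.
The total first reaches 20 DD on day 3.

day 3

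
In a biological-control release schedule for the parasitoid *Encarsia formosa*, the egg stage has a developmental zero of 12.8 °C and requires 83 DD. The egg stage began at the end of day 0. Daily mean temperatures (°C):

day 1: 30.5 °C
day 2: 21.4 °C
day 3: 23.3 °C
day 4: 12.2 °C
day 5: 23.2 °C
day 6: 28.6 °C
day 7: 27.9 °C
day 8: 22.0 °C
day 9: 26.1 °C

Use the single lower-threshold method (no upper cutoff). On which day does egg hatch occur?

day 8

Daily DD above 12.8 °C: 17.7, 8.6, 10.5, 0.0, 10.4, 15.8, 15.1, 9.2, 13.3.
Cumulative: 17.7, 26.3, 36.8, 36.8, 47.2, 63.0, 78.1, 87.3, 100.6.
The total first reaches 83 DD on day 8.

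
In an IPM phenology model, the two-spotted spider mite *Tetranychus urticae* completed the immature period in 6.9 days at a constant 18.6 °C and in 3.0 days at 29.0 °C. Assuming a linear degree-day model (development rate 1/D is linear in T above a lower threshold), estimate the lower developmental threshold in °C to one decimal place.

Under the model K = D·(T − T_b), so D₁·(T₁ − T_b) = D₂·(T₂ − T_b).
6.9·(18.6 − T_b) = 3.0·(29.0 − T_b)
T_b = (6.9·18.6 − 3.0·29.0) / (6.9 − 3.0) = 41.34 / 3.9 = 10.600 °C ≈ 10.6 °C.

10.6 °C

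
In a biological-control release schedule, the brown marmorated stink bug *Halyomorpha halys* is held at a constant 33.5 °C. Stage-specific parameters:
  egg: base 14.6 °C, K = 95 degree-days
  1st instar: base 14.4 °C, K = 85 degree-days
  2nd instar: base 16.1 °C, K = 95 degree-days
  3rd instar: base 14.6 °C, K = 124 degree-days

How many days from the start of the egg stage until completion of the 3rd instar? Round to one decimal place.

21.5 days

egg: 95 / (33.5 − 14.6) = 95 / 18.9 = 5.026 d.
1st instar: 85 / (33.5 − 14.4) = 85 / 19.1 = 4.450 d.
2nd instar: 95 / (33.5 − 16.1) = 95 / 17.4 = 5.460 d.
3rd instar: 124 / (33.5 − 14.6) = 124 / 18.9 = 6.561 d.
Sum = 21.497 ≈ 21.5 days.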